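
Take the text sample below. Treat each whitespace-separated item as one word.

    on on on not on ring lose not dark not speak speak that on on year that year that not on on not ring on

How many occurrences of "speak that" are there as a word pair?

Scanning the 24 overlapping bigram windows for "speak that":
  position 12–13: speak that

1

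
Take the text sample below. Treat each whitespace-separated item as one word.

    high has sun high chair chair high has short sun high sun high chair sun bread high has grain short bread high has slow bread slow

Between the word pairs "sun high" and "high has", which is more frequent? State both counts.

"sun high": 3 occurrences
"high has": 4 occurrences

"high has" (4 vs 3)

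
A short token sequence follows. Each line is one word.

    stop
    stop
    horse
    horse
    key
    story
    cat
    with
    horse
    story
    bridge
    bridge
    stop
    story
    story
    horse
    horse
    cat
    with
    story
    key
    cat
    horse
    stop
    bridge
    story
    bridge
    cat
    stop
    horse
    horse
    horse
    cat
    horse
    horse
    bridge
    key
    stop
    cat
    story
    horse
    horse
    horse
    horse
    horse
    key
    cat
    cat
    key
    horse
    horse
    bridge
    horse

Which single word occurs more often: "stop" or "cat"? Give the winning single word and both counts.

"cat" (8 vs 6)

"stop": 6 occurrences
"cat": 8 occurrences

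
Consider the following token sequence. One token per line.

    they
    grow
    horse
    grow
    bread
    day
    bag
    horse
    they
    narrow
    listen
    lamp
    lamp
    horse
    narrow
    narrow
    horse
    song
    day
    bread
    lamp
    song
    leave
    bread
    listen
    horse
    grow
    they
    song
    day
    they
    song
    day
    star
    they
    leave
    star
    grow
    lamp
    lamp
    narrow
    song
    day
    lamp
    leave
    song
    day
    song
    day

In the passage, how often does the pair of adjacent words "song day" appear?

Scanning the 48 overlapping bigram windows for "song day":
  position 18–19: song day
  position 29–30: song day
  position 32–33: song day
  position 42–43: song day
  position 46–47: song day
  position 48–49: song day

6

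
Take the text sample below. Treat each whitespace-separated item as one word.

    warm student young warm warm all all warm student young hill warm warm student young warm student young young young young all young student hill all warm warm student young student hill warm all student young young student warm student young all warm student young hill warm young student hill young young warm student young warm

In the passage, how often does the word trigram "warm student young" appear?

Scanning the 54 overlapping trigram windows for "warm student young":
  position 1–3: warm student young
  position 8–10: warm student young
  position 13–15: warm student young
  position 16–18: warm student young
  position 28–30: warm student young
  position 39–41: warm student young
  position 43–45: warm student young
  position 53–55: warm student young

8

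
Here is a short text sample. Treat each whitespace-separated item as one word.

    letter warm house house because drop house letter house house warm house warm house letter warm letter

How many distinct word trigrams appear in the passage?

14

17 tokens → 15 trigram windows in total.
Repeated trigrams (each contributes count−1 duplicates):
  house warm house: 2
1 duplicate windows → 15 − 1 = 14 distinct.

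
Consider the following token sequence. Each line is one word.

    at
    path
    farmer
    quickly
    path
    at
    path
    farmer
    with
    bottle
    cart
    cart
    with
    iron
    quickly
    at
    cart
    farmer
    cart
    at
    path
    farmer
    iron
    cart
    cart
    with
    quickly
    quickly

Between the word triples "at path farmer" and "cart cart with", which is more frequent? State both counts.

"at path farmer": 3 occurrences
"cart cart with": 2 occurrences

"at path farmer" (3 vs 2)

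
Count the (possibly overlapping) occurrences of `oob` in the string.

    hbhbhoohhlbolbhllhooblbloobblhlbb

Sliding a length-3 window over the 33 characters (31 positions):
  position 19–21: oob
  position 25–27: oob

2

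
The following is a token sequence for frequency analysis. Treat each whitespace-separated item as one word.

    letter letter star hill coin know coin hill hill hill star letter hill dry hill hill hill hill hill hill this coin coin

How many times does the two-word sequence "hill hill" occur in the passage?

7

Scanning the 22 overlapping bigram windows for "hill hill":
  position 8–9: hill hill
  position 9–10: hill hill
  position 15–16: hill hill
  position 16–17: hill hill
  position 17–18: hill hill
  position 18–19: hill hill
  position 19–20: hill hill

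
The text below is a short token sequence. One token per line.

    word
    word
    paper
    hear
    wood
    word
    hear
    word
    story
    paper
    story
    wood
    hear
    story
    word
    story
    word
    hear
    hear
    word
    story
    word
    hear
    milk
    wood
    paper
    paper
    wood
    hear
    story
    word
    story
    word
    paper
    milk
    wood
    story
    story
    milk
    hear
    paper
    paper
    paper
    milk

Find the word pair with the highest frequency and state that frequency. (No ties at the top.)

Bigram frequencies (highest first):
  story word: 5
  word story: 4
  word hear: 3
  paper paper: 3
  word paper: 2
  hear word: 2
  … (20 more, each ≤ 2)

"story word", 5 times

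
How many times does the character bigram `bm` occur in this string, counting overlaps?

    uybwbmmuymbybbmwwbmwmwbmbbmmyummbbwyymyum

Sliding a length-2 window over the 41 characters (40 positions):
  position 5–6: bm
  position 14–15: bm
  position 18–19: bm
  position 23–24: bm
  position 26–27: bm

5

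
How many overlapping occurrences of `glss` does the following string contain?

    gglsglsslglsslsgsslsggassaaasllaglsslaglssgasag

4

Sliding a length-4 window over the 47 characters (44 positions):
  position 5–8: glss
  position 10–13: glss
  position 33–36: glss
  position 39–42: glss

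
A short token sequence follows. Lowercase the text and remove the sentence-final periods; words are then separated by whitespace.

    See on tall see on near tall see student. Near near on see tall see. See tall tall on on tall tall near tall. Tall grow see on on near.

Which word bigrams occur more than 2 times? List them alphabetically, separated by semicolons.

Bigram counts meeting the condition (more than 2 times):
  see on: 3
  tall see: 3
  tall tall: 3

see on; tall see; tall tall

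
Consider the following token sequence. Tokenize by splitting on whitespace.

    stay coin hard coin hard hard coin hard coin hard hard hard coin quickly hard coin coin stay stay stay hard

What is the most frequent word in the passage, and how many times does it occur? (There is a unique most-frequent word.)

"hard", 9 times

Unigram frequencies (highest first):
  hard: 9
  coin: 7
  stay: 4
  quickly: 1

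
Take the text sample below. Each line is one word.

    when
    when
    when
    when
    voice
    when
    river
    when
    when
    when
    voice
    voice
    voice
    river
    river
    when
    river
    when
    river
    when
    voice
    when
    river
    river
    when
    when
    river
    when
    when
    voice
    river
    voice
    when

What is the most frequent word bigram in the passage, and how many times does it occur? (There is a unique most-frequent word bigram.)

Bigram frequencies (highest first):
  when when: 7
  river when: 6
  when river: 5
  when voice: 4
  voice when: 3
  voice voice: 2
  … (3 more, each ≤ 2)

"when when", 7 times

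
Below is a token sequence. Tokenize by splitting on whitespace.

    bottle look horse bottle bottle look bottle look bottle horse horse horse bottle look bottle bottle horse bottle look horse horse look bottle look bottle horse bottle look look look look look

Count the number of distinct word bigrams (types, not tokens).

32 tokens → 31 bigram windows in total.
Repeated bigrams (each contributes count−1 duplicates):
  bottle look: 7
  look bottle: 5
  horse bottle: 4
  look look: 4
  bottle horse: 3
  horse horse: 3
  bottle bottle: 2
  look horse: 2
22 duplicate windows → 31 − 22 = 9 distinct.

9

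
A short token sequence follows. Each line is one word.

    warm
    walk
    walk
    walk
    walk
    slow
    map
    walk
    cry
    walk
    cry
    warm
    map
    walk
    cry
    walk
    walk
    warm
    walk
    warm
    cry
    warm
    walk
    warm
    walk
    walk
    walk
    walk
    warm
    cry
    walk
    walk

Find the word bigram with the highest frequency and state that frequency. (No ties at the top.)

Bigram frequencies (highest first):
  walk walk: 8
  warm walk: 4
  walk warm: 4
  walk cry: 3
  cry walk: 3
  map walk: 2
  … (5 more, each ≤ 2)

"walk walk", 8 times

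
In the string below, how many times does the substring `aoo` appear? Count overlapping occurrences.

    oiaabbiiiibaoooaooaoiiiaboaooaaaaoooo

Sliding a length-3 window over the 37 characters (35 positions):
  position 12–14: aoo
  position 16–18: aoo
  position 27–29: aoo
  position 33–35: aoo

4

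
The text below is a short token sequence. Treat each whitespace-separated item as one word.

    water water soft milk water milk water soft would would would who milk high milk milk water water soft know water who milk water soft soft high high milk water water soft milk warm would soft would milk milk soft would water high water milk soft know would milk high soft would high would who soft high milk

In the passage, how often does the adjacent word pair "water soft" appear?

Scanning the 57 overlapping bigram windows for "water soft":
  position 2–3: water soft
  position 7–8: water soft
  position 18–19: water soft
  position 24–25: water soft
  position 31–32: water soft

5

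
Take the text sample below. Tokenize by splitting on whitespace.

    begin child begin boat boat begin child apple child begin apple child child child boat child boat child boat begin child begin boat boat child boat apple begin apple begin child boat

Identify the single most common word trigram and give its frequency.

Trigram frequencies (highest first):
  boat child boat: 3
  begin child begin: 2
  child begin boat: 2
  begin boat boat: 2
  boat begin child: 2
  child boat child: 2
  … (17 more, each ≤ 1)

"boat child boat", 3 times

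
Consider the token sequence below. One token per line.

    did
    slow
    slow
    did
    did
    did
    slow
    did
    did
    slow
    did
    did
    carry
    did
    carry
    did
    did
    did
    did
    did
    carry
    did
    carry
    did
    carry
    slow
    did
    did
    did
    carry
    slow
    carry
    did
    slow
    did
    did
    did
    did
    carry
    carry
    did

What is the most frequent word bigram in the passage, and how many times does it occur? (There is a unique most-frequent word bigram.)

"did did", 13 times

Bigram frequencies (highest first):
  did did: 13
  did carry: 7
  carry did: 6
  slow did: 5
  did slow: 4
  carry slow: 2
  … (3 more, each ≤ 1)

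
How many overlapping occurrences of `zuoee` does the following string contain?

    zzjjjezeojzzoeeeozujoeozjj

Sliding a length-5 window over the 26 characters (22 positions):
  (no match at any position)

0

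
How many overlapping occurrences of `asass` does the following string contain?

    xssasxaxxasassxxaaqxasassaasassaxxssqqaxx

Sliding a length-5 window over the 41 characters (37 positions):
  position 10–14: asass
  position 21–25: asass
  position 27–31: asass

3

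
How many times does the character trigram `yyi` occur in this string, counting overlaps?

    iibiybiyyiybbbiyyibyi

Sliding a length-3 window over the 21 characters (19 positions):
  position 8–10: yyi
  position 16–18: yyi

2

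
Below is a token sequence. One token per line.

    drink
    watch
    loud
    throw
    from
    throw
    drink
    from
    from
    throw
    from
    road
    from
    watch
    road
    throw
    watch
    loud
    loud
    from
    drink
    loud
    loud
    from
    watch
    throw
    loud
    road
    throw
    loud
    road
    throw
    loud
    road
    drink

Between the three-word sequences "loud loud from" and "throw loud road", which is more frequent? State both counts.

"loud loud from": 2 occurrences
"throw loud road": 3 occurrences

"throw loud road" (3 vs 2)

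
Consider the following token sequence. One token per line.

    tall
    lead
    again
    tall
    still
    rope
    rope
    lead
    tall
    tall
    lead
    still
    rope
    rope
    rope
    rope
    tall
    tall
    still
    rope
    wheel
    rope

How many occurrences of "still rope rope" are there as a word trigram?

2

Scanning the 20 overlapping trigram windows for "still rope rope":
  position 5–7: still rope rope
  position 12–14: still rope rope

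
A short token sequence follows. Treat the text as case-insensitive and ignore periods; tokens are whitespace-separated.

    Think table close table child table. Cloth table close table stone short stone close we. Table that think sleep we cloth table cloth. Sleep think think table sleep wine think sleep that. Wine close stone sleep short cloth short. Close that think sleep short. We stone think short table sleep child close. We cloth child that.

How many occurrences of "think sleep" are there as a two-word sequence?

3

Scanning the 55 overlapping bigram windows for "think sleep":
  position 18–19: think sleep
  position 30–31: think sleep
  position 42–43: think sleep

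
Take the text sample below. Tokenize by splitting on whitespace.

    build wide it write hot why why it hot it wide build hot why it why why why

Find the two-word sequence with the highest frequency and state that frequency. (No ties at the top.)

Bigram frequencies (highest first):
  why why: 3
  hot why: 2
  why it: 2
  build wide: 1
  wide it: 1
  it write: 1
  … (7 more, each ≤ 1)

"why why", 3 times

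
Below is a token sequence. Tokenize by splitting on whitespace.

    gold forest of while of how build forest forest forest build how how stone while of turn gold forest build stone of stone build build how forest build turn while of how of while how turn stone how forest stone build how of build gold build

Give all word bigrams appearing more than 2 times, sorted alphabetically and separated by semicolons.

Bigram counts meeting the condition (more than 2 times):
  build how: 3
  forest build: 3
  while of: 3

build how; forest build; while of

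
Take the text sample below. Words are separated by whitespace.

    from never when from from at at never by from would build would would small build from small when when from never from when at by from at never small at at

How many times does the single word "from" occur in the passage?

8

Scanning the 32 tokens for "from":
  position 1: from
  position 4: from
  position 5: from
  position 10: from
  position 17: from
  position 21: from
  position 23: from
  position 27: from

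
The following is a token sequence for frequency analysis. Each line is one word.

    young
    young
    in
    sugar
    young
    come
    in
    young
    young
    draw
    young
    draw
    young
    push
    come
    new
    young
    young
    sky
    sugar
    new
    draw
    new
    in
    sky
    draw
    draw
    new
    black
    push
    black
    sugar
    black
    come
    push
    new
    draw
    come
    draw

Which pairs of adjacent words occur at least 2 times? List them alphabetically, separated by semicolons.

Bigram counts meeting the condition (at least 2 times):
  draw new: 2
  draw young: 2
  new draw: 2
  young draw: 2
  young young: 3

draw new; draw young; new draw; young draw; young young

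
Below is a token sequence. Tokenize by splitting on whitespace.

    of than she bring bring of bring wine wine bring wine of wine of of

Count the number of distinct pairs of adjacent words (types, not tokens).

12

15 tokens → 14 bigram windows in total.
Repeated bigrams (each contributes count−1 duplicates):
  bring wine: 2
  wine of: 2
2 duplicate windows → 14 − 2 = 12 distinct.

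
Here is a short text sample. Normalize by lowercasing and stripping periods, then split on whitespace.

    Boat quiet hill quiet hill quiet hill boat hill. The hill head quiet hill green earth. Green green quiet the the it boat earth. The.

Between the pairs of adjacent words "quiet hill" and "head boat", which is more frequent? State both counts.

"quiet hill" (4 vs 0)

"quiet hill": 4 occurrences
"head boat": 0 occurrences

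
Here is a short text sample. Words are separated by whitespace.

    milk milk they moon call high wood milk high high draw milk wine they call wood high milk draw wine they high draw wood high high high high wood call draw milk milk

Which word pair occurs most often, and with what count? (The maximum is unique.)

Bigram frequencies (highest first):
  high high: 4
  milk milk: 2
  high wood: 2
  high draw: 2
  draw milk: 2
  wine they: 2
  … (17 more, each ≤ 2)

"high high", 4 times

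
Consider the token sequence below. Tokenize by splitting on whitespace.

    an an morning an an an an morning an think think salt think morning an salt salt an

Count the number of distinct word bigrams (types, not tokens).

18 tokens → 17 bigram windows in total.
Repeated bigrams (each contributes count−1 duplicates):
  an an: 4
  morning an: 3
  an morning: 2
6 duplicate windows → 17 − 6 = 11 distinct.

11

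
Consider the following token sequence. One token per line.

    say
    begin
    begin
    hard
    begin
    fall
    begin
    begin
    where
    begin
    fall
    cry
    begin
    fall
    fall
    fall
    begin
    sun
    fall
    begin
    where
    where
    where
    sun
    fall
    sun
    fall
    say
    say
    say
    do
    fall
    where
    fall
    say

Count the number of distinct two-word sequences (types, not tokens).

35 tokens → 34 bigram windows in total.
Repeated bigrams (each contributes count−1 duplicates):
  begin fall: 3
  fall begin: 3
  sun fall: 3
  begin begin: 2
  begin where: 2
  fall fall: 2
  fall say: 2
  say say: 2
  … (1 more repeated)
12 duplicate windows → 34 − 12 = 22 distinct.

22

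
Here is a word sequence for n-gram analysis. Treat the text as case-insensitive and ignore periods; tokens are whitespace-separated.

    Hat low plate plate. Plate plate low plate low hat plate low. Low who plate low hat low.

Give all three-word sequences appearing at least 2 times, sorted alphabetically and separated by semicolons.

Trigram counts meeting the condition (at least 2 times):
  plate low hat: 2
  plate plate plate: 2

plate low hat; plate plate plate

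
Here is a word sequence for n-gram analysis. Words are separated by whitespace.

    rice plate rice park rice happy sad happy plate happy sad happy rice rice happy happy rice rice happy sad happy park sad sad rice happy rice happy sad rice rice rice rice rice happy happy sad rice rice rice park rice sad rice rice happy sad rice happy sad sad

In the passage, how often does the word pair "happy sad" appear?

7

Scanning the 50 overlapping bigram windows for "happy sad":
  position 6–7: happy sad
  position 10–11: happy sad
  position 19–20: happy sad
  position 28–29: happy sad
  position 36–37: happy sad
  position 46–47: happy sad
  position 49–50: happy sad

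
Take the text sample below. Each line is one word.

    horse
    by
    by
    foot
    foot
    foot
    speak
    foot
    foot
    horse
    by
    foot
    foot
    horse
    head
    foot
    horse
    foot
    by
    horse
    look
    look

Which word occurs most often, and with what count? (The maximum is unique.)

"foot", 9 times

Unigram frequencies (highest first):
  foot: 9
  horse: 5
  by: 4
  look: 2
  speak: 1
  head: 1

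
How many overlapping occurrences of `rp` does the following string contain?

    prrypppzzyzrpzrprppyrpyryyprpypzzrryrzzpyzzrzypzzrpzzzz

Sliding a length-2 window over the 55 characters (54 positions):
  position 12–13: rp
  position 15–16: rp
  position 17–18: rp
  position 21–22: rp
  position 28–29: rp
  position 50–51: rp

6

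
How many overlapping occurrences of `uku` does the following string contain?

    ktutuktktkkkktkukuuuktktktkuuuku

Sliding a length-3 window over the 32 characters (30 positions):
  position 16–18: uku
  position 30–32: uku

2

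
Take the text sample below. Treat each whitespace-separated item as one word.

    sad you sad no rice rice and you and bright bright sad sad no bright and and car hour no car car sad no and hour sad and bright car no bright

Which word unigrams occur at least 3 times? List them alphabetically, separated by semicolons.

and; bright; car; no; sad

Unigram counts meeting the condition (at least 3 times):
  and: 6
  bright: 5
  car: 4
  no: 5
  sad: 6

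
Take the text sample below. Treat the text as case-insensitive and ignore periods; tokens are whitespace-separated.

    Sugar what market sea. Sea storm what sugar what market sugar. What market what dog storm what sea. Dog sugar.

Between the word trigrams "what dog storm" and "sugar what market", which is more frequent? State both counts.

"sugar what market" (3 vs 1)

"what dog storm": 1 occurrence
"sugar what market": 3 occurrences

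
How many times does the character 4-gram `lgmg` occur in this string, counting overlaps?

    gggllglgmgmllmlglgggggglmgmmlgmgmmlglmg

2

Sliding a length-4 window over the 39 characters (36 positions):
  position 7–10: lgmg
  position 29–32: lgmg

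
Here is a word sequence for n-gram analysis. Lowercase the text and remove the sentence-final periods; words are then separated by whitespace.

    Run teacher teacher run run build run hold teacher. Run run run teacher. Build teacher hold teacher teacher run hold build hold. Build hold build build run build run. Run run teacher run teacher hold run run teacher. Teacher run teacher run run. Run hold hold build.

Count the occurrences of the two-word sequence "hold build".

Scanning the 46 overlapping bigram windows for "hold build":
  position 20–21: hold build
  position 22–23: hold build
  position 24–25: hold build
  position 46–47: hold build

4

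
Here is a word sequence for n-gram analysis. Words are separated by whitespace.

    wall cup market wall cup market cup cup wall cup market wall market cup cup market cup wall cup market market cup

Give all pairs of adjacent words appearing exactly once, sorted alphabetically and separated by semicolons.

Bigram counts meeting the condition (exactly once):
  market market: 1
  wall market: 1

market market; wall market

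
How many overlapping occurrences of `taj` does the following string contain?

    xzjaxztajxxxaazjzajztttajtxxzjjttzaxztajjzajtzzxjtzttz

3

Sliding a length-3 window over the 54 characters (52 positions):
  position 7–9: taj
  position 23–25: taj
  position 38–40: taj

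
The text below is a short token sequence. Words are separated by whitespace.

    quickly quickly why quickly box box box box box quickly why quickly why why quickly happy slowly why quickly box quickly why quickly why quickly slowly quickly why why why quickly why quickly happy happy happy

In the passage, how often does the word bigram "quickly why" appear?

Scanning the 35 overlapping bigram windows for "quickly why":
  position 2–3: quickly why
  position 10–11: quickly why
  position 12–13: quickly why
  position 21–22: quickly why
  position 23–24: quickly why
  position 27–28: quickly why
  position 31–32: quickly why

7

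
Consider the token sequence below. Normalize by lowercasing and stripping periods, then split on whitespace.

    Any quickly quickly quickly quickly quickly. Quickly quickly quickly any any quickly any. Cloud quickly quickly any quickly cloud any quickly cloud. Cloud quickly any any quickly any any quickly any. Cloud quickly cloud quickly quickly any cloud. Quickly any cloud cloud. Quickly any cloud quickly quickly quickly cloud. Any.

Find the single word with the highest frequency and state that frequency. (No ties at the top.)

Unigram frequencies (highest first):
  quickly: 24
  any: 15
  cloud: 11

"quickly", 24 times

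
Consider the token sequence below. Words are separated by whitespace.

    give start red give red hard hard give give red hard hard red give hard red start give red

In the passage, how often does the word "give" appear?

Scanning the 19 tokens for "give":
  position 1: give
  position 4: give
  position 8: give
  position 9: give
  position 14: give
  position 18: give

6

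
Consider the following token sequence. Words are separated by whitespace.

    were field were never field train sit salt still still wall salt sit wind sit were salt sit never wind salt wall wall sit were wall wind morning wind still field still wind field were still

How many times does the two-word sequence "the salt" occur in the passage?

0

Scanning the 35 overlapping bigram windows for "the salt":
  (none found)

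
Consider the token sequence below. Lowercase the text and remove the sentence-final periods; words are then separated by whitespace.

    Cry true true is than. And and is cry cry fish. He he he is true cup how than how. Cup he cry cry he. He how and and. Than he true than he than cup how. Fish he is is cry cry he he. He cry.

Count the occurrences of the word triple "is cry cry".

2

Scanning the 45 overlapping trigram windows for "is cry cry":
  position 8–10: is cry cry
  position 41–43: is cry cry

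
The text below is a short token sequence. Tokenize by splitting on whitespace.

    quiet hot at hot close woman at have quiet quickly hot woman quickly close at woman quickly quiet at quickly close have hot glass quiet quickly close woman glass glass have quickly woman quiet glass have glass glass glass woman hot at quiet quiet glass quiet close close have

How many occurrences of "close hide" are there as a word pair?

Scanning the 48 overlapping bigram windows for "close hide":
  (none found)

0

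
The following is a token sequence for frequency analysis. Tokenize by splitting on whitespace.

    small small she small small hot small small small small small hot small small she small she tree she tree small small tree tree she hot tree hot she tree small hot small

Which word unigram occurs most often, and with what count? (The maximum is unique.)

"small", 16 times

Unigram frequencies (highest first):
  small: 16
  she: 6
  tree: 6
  hot: 5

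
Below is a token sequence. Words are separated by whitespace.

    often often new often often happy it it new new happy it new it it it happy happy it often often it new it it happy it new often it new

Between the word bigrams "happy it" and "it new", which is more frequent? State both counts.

"happy it": 4 occurrences
"it new": 5 occurrences

"it new" (5 vs 4)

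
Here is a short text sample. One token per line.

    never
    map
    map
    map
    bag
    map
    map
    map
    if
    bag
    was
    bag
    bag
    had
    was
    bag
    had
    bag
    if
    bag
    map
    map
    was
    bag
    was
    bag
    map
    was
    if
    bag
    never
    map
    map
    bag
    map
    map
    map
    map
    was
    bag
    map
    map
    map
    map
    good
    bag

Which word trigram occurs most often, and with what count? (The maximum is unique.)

Trigram frequencies (highest first):
  map map map: 6
  bag map map: 4
  never map map: 2
  map map bag: 2
  map bag map: 2
  bag was bag: 2
  … (23 more, each ≤ 2)

"map map map", 6 times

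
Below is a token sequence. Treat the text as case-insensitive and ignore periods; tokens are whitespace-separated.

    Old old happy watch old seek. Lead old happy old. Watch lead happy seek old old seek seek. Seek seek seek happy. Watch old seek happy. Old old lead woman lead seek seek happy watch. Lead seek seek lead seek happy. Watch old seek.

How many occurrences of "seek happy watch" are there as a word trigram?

Scanning the 42 overlapping trigram windows for "seek happy watch":
  position 21–23: seek happy watch
  position 33–35: seek happy watch
  position 40–42: seek happy watch

3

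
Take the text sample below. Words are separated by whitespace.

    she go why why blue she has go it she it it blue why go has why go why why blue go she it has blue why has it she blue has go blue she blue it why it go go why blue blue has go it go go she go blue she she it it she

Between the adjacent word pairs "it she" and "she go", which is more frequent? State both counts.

"it she" (3 vs 2)

"it she": 3 occurrences
"she go": 2 occurrences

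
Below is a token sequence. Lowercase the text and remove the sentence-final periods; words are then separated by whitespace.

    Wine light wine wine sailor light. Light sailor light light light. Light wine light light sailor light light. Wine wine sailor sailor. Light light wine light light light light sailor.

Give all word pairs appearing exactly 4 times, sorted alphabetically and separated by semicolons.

Bigram counts meeting the condition (exactly 4 times):
  light wine: 4
  sailor light: 4

light wine; sailor light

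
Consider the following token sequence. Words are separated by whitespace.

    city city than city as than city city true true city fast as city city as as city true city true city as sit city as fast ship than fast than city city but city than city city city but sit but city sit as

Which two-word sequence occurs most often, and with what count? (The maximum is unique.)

Bigram frequencies (highest first):
  city city: 6
  than city: 4
  city as: 4
  city true: 3
  true city: 3
  city than: 2
  … (19 more, each ≤ 2)

"city city", 6 times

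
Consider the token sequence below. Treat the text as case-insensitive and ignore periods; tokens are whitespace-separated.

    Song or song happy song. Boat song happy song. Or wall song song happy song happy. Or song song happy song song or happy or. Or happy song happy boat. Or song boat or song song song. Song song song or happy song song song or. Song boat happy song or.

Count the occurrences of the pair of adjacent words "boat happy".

1

Scanning the 50 overlapping bigram windows for "boat happy":
  position 48–49: boat happy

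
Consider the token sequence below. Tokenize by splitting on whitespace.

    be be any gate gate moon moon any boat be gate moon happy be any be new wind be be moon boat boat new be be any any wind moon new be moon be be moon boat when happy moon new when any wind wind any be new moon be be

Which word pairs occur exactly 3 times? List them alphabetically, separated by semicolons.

be any; be moon

Bigram counts meeting the condition (exactly 3 times):
  be any: 3
  be moon: 3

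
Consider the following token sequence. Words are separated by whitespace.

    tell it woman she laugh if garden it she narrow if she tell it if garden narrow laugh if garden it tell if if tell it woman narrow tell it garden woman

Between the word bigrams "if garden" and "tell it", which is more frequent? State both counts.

"tell it" (4 vs 3)

"if garden": 3 occurrences
"tell it": 4 occurrences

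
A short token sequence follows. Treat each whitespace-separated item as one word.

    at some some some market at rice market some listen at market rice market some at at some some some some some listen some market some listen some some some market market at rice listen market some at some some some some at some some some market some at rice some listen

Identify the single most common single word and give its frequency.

Unigram frequencies (highest first):
  some: 25
  at: 9
  market: 9
  listen: 5
  rice: 4

"some", 25 times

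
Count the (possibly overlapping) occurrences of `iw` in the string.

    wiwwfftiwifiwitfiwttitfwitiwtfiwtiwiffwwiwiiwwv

Sliding a length-2 window over the 47 characters (46 positions):
  position 2–3: iw
  position 8–9: iw
  position 12–13: iw
  position 17–18: iw
  position 27–28: iw
  position 31–32: iw
  position 34–35: iw
  position 41–42: iw
  position 44–45: iw

9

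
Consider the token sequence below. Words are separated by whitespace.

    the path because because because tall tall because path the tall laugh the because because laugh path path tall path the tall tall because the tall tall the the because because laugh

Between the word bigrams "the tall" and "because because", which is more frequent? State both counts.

"the tall": 3 occurrences
"because because": 4 occurrences

"because because" (4 vs 3)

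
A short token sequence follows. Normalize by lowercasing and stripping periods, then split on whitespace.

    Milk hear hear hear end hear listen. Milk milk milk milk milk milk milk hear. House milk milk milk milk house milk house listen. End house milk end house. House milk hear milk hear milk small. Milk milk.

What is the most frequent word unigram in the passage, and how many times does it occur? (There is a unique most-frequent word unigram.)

Unigram frequencies (highest first):
  milk: 19
  hear: 7
  house: 6
  end: 3
  listen: 2
  small: 1

"milk", 19 times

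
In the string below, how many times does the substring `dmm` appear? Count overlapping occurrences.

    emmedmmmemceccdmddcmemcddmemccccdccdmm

Sliding a length-3 window over the 38 characters (36 positions):
  position 5–7: dmm
  position 36–38: dmm

2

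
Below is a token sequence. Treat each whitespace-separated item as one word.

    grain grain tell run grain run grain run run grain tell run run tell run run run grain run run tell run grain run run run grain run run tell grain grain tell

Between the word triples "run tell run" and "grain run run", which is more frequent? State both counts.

"grain run run" (4 vs 2)

"run tell run": 2 occurrences
"grain run run": 4 occurrences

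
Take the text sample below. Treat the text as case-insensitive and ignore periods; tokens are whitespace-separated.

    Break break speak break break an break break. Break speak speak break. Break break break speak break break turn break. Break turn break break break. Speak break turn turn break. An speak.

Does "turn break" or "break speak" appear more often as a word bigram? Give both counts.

"break speak" (4 vs 3)

"turn break": 3 occurrences
"break speak": 4 occurrences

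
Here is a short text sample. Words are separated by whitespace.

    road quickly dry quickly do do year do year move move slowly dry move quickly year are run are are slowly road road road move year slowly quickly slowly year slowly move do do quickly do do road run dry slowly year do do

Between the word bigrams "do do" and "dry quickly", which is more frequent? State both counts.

"do do" (4 vs 1)

"do do": 4 occurrences
"dry quickly": 1 occurrence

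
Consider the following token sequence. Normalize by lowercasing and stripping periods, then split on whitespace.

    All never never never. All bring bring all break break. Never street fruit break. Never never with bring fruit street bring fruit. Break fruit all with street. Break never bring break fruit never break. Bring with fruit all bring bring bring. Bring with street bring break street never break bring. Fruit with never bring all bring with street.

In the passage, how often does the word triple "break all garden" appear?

0

Scanning the 56 overlapping trigram windows for "break all garden":
  (none found)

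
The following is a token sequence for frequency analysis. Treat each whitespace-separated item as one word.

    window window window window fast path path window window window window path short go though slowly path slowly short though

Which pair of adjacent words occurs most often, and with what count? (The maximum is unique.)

Bigram frequencies (highest first):
  window window: 6
  window fast: 1
  fast path: 1
  path path: 1
  path window: 1
  window path: 1
  … (8 more, each ≤ 1)

"window window", 6 times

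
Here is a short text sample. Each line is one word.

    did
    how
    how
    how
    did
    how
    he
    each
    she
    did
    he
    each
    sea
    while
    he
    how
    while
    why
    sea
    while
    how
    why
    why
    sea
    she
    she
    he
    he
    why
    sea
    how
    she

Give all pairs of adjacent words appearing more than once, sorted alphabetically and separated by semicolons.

Bigram counts meeting the condition (more than once):
  did how: 2
  he each: 2
  how how: 2
  sea while: 2
  why sea: 3

did how; he each; how how; sea while; why sea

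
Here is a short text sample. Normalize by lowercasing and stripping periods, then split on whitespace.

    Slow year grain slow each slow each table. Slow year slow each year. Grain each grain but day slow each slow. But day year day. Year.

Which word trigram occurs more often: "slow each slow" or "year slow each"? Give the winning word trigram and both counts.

"slow each slow": 2 occurrences
"year slow each": 1 occurrence

"slow each slow" (2 vs 1)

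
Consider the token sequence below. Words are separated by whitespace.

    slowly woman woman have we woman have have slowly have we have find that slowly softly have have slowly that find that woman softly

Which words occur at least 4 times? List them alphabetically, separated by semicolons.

Unigram counts meeting the condition (at least 4 times):
  have: 7
  slowly: 4
  woman: 4

have; slowly; woman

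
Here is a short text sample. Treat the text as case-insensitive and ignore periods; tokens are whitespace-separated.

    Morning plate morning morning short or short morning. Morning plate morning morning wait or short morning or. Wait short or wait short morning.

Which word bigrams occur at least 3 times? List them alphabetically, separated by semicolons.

Bigram counts meeting the condition (at least 3 times):
  morning morning: 3
  short morning: 3

morning morning; short morning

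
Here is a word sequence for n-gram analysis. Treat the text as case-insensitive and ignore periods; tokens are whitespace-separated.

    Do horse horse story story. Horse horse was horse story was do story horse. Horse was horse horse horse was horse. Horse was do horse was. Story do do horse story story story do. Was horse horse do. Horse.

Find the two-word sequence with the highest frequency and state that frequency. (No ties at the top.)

Bigram frequencies (highest first):
  horse horse: 7
  horse was: 5
  do horse: 4
  was horse: 4
  horse story: 3
  story story: 3
  … (9 more, each ≤ 2)

"horse horse", 7 times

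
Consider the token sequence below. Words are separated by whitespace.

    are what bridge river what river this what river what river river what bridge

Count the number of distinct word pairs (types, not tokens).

8

14 tokens → 13 bigram windows in total.
Repeated bigrams (each contributes count−1 duplicates):
  river what: 3
  what river: 3
  what bridge: 2
5 duplicate windows → 13 − 5 = 8 distinct.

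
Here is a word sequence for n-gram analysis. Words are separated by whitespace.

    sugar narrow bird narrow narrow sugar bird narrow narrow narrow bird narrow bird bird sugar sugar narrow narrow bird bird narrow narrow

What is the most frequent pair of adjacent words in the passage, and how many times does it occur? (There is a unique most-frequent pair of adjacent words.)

"narrow narrow", 5 times

Bigram frequencies (highest first):
  narrow narrow: 5
  narrow bird: 4
  bird narrow: 4
  sugar narrow: 2
  bird bird: 2
  narrow sugar: 1
  … (3 more, each ≤ 1)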